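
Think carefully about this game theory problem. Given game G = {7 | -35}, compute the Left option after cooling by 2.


Original game: {7 | -35} (a switch {a | b} with a > b).
Cooling by t (for t below the temperature (a - b)/2 = 21) taxes each move by t: {a | b} cooled by t is {a - t | b + t}.
Cooling amount: t = 2
Cooled Left option: 7 - 2 = 5
Cooled Right option: -35 + 2 = -33
Cooled game: {5 | -33}
Left option = 5

5


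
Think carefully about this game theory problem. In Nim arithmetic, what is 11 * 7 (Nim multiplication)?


Nim multiplication is bilinear over XOR: (u XOR v) * w = (u*w) XOR (v*w).
So we split each operand into its bit components and XOR the pairwise Nim products.
11 = 1 + 2 + 8 (as XOR of powers of 2).
7 = 1 + 2 + 4 (as XOR of powers of 2).
Using the standard Nim-product table on single bits:
  2*2 = 3,   2*4 = 8,   2*8 = 12,
  4*4 = 6,   4*8 = 11,  8*8 = 13,
and  1*x = x (identity), k*l = l*k (commutative).
Pairwise Nim products:
  1 * 1 = 1
  1 * 2 = 2
  1 * 4 = 4
  2 * 1 = 2
  2 * 2 = 3
  2 * 4 = 8
  8 * 1 = 8
  8 * 2 = 12
  8 * 4 = 11
XOR them: 1 XOR 2 XOR 4 XOR 2 XOR 3 XOR 8 XOR 8 XOR 12 XOR 11 = 1.
Result: 11 * 7 = 1 (in Nim).

1


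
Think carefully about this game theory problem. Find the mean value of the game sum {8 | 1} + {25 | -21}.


G1 = {8 | 1}, G2 = {25 | -21}
Each is a switch {a | b} with numbers a > b; its mean value is (a + b)/2, and mean value is additive over game sums: m(G1 + G2) = m(G1) + m(G2).
Mean of G1 = (8 + (1))/2 = 9/2 = 9/2
Mean of G2 = (25 + (-21))/2 = 4/2 = 2
Mean of G1 + G2 = 9/2 + 2 = 13/2

13/2


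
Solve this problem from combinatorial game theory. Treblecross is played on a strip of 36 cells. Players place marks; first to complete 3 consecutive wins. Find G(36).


Treblecross: place X on empty cells; 3-in-a-row wins.
Playing within two cells of an existing X lets the opponent win at once, so sensible play treats the cells i-2..i+2 around each X as dead. The player left with no safe cell loses, so this is a normal-play take-away game on strips of safe cells.
Placing X at cell i (0-indexed) of a strip of k safe cells leaves independent strips of sizes max(0, i-2) and max(0, k-i-3). Hence G(k) = mex{ G(max(0,i-2)) XOR G(max(0,k-i-3)) : 0 <= i < k }, with G(0) = 0.
G(1): splits (0,0):0^0=0 -> mex({0}) = 1
G(2): splits (0,0):0^0=0 -> mex({0}) = 1
G(3): splits (0,0):0^0=0 -> mex({0}) = 1
G(4): splits (0,1):0^1=1 (0,0):0^0=0 -> mex({0, 1}) = 2
G(5): splits (0,2):0^1=1 (0,1):0^1=1 (0,0):0^0=0 -> mex({0, 1}) = 2
G(6) = mex({1}) = 0
G(7) = mex({0, 1, 2}) = 3
G(8) = mex({0, 1, 2}) = 3
G(9) = mex({0, 2}) = 1
G(10) = mex({0, 2, 3}) = 1
G(11) = mex({0, 3}) = 1
G(12) = mex({1, 3}) = 0
G(13) = mex({0, 1, 2, 3}) = 4
G(14) = mex({0, 1, 2}) = 3
G(15) = mex({0, 1, 2}) = 3
G(16) = mex({0, 1, 2, 4}) = 3
G(17) = mex({0, 1, 3, 4}) = 2
G(18) = mex({0, 1, 3, 4}) = 2
G(19) = mex({0, 1, 3, 5}) = 2
G(20) = mex({0, 1, 2, 3, 5}) = 4
G(21) = mex({0, 1, 2, 3, 5}) = 4
G(22) = mex({1, 2, 6}) = 0
G(23) = mex({0, 1, 2, 3, 4, 6}) = 5
G(24) = mex({0, 1, 2, 3, 4}) = 5
G(25) = mex({0, 1, 3, 4, 7}) = 2
G(26) = mex({0, 1, 3, 4, 5, 7}) = 2
G(27) = mex({0, 1, 3, 5}) = 2
G(28) = mex({0, 1, 2, 5}) = 3
G(29) = mex({0, 1, 2, 4, 5, 6}) = 3
G(30) = mex({1, 2, 4, 6}) = 0
G(31) = mex({0, 1, 2, 3, 4, 6}) = 5
G(32) = mex({1, 2, 3, 4, 7}) = 0
G(33) = mex({0, 3, 7}) = 1
G(34) = mex({0, 2, 3, 5, 7}) = 1
G(35) = mex({0, 2, 3, 5, 6}) = 1
G(36) = mex({0, 1, 2, 5, 6}) = 3
Therefore G(36) = 3.

3


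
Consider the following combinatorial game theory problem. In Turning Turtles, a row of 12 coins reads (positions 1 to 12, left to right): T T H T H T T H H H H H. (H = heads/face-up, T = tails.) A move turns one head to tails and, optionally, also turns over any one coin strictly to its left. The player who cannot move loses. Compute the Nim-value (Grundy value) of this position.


Coins: T T H T H T T H H H H H
Key fact: a single head at position k behaves exactly like a Nim heap of size k (turning it to T and optionally flipping a coin at j < k corresponds to moving the heap from k to j, or to 0), and heads combine as a disjunctive sum (two heads at the same place would cancel, matching j XOR j = 0). So the Nim-value is the XOR of the 1-indexed positions of the heads.
Face-up positions (1-indexed): [3, 5, 8, 9, 10, 11, 12]
XOR 0 with 3: 0 XOR 3 = 3
XOR 3 with 5: 3 XOR 5 = 6
XOR 6 with 8: 6 XOR 8 = 14
XOR 14 with 9: 14 XOR 9 = 7
XOR 7 with 10: 7 XOR 10 = 13
XOR 13 with 11: 13 XOR 11 = 6
XOR 6 with 12: 6 XOR 12 = 10
Nim-value = 10

10


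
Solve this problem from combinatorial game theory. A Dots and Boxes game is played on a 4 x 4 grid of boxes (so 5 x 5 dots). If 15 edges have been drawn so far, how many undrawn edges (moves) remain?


Grid: 4 x 4 boxes, i.e. 5 rows and 5 columns of dots.
Horizontal edges: (rows + 1) * cols = 5 * 4 = 20
Vertical edges: rows * (cols + 1) = 4 * 5 = 20
Total edges: 20 + 20 = 40
Edges drawn: 15
Remaining: 40 - 15 = 25

25


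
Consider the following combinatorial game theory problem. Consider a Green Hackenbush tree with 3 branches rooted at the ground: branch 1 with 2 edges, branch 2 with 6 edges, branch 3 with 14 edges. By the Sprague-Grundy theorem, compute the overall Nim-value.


The tree has 3 branches from the ground vertex.
In Green Hackenbush, the Nim-value of a simple path of length k is k.
Branch 1: length 2, Nim-value = 2
Branch 2: length 6, Nim-value = 6
Branch 3: length 14, Nim-value = 14
Total Nim-value = XOR of all branch values:
0 XOR 2 = 2
2 XOR 6 = 4
4 XOR 14 = 10
Nim-value of the tree = 10

10


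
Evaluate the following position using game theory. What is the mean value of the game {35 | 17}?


Game = {35 | 17}, a switch {a | b} with numbers a > b.
Its thermograph has left wall a - t and right wall b + t, which meet at t = (a - b)/2, where both equal (a + b)/2. So the mast (mean value) is at (a + b)/2.
Mean = (35 + (17))/2 = 52/2 = 26

26


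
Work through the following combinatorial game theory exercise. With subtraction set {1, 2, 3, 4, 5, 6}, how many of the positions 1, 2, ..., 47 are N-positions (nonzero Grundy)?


Subtraction set S = {1, 2, 3, 4, 5, 6}, so G(n) = n mod 7.
G(n) = 0 when n is a multiple of 7.
Multiples of 7 in [1, 47]: 6
N-positions (nonzero Grundy) = 47 - 6 = 41

41


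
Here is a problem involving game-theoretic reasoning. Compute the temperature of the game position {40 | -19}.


The game is {40 | -19}, a switch {a | b} with numbers a > b.
Cooling {a | b} by t gives {a - t | b + t}, which stops being hot when a - t = b + t, i.e. at t = (a - b)/2. So the temperature of a switch is (a - b)/2.
Temperature = (Left option - Right option) / 2
= (40 - (-19)) / 2
= 59 / 2
= 59/2

59/2


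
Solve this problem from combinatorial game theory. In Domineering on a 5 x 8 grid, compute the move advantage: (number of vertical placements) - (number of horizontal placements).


Board is 5 x 8 (rows x cols).
Left (vertical) placements: (rows-1) * cols = 4 * 8 = 32
Right (horizontal) placements: rows * (cols-1) = 5 * 7 = 35
Advantage = Left - Right = 32 - 35 = -3

-3


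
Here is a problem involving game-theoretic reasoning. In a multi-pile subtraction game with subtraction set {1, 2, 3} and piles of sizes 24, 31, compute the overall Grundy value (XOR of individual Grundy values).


Subtraction set: {1, 2, 3}
For this subtraction set, G(n) = n mod 4 (period = max + 1 = 4).
Pile 1 (size 24): G(24) = 24 mod 4 = 0
Pile 2 (size 31): G(31) = 31 mod 4 = 3
Total Grundy value = XOR of all: 0 XOR 3 = 3

3


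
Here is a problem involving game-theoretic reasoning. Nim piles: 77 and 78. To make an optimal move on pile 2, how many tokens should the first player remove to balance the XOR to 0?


Piles: 77 and 78
Current XOR: 77 XOR 78 = 3 (non-zero, so this is an N-position).
To make the XOR zero, we need to find a move that balances the piles.
For pile 2 (size 78): target = 78 XOR 3 = 77
We reduce pile 2 from 78 to 77.
Tokens removed: 78 - 77 = 1
Verification: 77 XOR 77 = 0

1


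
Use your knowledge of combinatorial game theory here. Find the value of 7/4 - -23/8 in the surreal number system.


x = 7/4, y = -23/8
Converting to common denominator: 8
x = 14/8, y = -23/8
x - y = 7/4 - -23/8 = 37/8

37/8


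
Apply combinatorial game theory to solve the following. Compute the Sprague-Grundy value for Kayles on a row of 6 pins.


Kayles: a move removes 1 or 2 adjacent pins from a contiguous row.
Removing pins from a row of k leaves two independent rows (a, b) with a + b = k - 1 (one pin) or a + b = k - 2 (two pins); an end removal gives a = 0.
By Sprague-Grundy, G(k) = mex{ G(a) XOR G(b) } over all these splits. G(0) = 0.
G(1): splits (0,0):0^0=0 -> mex({0}) = 1
G(2): splits (0,1):0^1=1 (0,0):0^0=0 -> mex({0, 1}) = 2
G(3): splits (0,2):0^2=2 (1,1):1^1=0 (0,1):0^1=1 -> mex({0, 1, 2}) = 3
G(4): splits (0,3):0^3=3 (1,2):1^2=3 (0,2):0^2=2 (1,1):1^1=0 -> mex({0, 2, 3}) = 1
G(5): splits (0,4):0^1=1 (1,3):1^3=2 (2,2):2^2=0 (0,3):0^3=3 (1,2):1^2=3 -> mex({0, 1, 2, 3}) = 4
G(6) = mex({0, 1, 2, 4}) = 3
Therefore G(6) = 3.

3


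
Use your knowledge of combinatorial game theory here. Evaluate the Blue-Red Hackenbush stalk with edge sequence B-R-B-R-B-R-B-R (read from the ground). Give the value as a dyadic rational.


Edges (from ground): B-R-B-R-B-R-B-R
By Berlekamp's sign-expansion rule, a Blue-Red Hackenbush stalk has the value of the surreal number whose sign sequence is the edge sequence with B -> + and R -> -.
Sign sequence: +-+-+-+-
Trace the sign expansion in the surreal number tree, starting from 0:
Edge 1: B (sign +) -> bounds (0, +inf), value = 1
Edge 2: R (sign -) -> bounds (0, 1), value = 1/2
Edge 3: B (sign +) -> bounds (1/2, 1), value = 3/4
Edge 4: R (sign -) -> bounds (1/2, 3/4), value = 5/8
Edge 5: B (sign +) -> bounds (5/8, 3/4), value = 11/16
Edge 6: R (sign -) -> bounds (5/8, 11/16), value = 21/32
Edge 7: B (sign +) -> bounds (21/32, 11/16), value = 43/64
Edge 8: R (sign -) -> bounds (21/32, 43/64), value = 85/128
Game value = 85/128

85/128


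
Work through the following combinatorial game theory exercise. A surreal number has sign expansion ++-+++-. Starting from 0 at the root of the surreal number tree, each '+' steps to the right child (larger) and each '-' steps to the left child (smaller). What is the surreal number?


Sign expansion: ++-+++-
Rule: track bounds (lo, hi), initially (-inf, +inf). On '+', the current value becomes lo and we move to the simplest number in (value, hi): value + 1 if hi = +inf, otherwise the midpoint (value + hi)/2. On '-', the current value becomes hi and we move to value - 1 if lo = -inf, otherwise the midpoint (lo + value)/2.
Start at 0.
Step 1: sign = +, move right. Bounds: (0, +inf). Value = 1
Step 2: sign = +, move right. Bounds: (1, +inf). Value = 2
Step 3: sign = -, move left. Bounds: (1, 2). Value = 3/2
Step 4: sign = +, move right. Bounds: (3/2, 2). Value = 7/4
Step 5: sign = +, move right. Bounds: (7/4, 2). Value = 15/8
Step 6: sign = +, move right. Bounds: (15/8, 2). Value = 31/16
Step 7: sign = -, move left. Bounds: (15/8, 31/16). Value = 61/32
The surreal number with sign expansion ++-+++- is 61/32.

61/32


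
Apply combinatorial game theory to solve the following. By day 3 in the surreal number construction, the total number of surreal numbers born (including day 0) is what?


Day 0: {|} = 0 is born. Count = 1.
Day n: the number of surreal numbers born by day n is 2^(n+1) - 1.
By day 0: 2^1 - 1 = 1
By day 1: 2^2 - 1 = 3
By day 2: 2^3 - 1 = 7
By day 3: 2^4 - 1 = 15
By day 3: 15 surreal numbers.

15


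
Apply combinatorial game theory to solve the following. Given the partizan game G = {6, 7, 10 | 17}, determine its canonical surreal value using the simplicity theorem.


Left options: {6, 7, 10}, max = 10
Right options: {17}, min = 17
All options are numbers and max(Left) < min(Right), so by the simplicity theorem the value is the simplest (earliest-born) number strictly between 10 and 17.
Integers 11 through 16 all lie strictly between 10 and 17.
Among integers, the simplest (lowest birthday = smallest |n|; 0 is born on day 0, +-n on day n) is 11.
No non-integer in the interval can be simpler: if x is a non-integer in the interval, then floor(x) or ceil(x) also lies in the interval (the interval contains an integer), and both are proper prefixes of x's sign expansion, i.e. born earlier. So the game value is 11.
Game value = 11

11


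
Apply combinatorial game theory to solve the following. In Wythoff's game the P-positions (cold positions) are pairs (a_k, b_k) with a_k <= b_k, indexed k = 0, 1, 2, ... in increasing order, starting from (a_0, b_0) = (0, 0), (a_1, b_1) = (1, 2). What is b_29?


By Wythoff's theorem, a_k = floor(k * phi) and b_k = floor(k * phi^2) = a_k + k, where phi = (1 + sqrt(5))/2 is the golden ratio.
phi = (1 + sqrt(5))/2 = 1.618034
phi^2 = phi + 1 = 2.618034
k = 29
k * phi^2 = 29 * 2.618034 = 75.922986
b_29 = floor(k * phi^2) = 75 (check: a_29 + k = 46 + 29 = 75)

75


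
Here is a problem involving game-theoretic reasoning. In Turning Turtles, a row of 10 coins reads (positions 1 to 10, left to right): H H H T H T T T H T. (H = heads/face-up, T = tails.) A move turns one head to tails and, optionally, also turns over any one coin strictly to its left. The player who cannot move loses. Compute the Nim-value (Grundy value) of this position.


Coins: H H H T H T T T H T
Key fact: a single head at position k behaves exactly like a Nim heap of size k (turning it to T and optionally flipping a coin at j < k corresponds to moving the heap from k to j, or to 0), and heads combine as a disjunctive sum (two heads at the same place would cancel, matching j XOR j = 0). So the Nim-value is the XOR of the 1-indexed positions of the heads.
Face-up positions (1-indexed): [1, 2, 3, 5, 9]
XOR 0 with 1: 0 XOR 1 = 1
XOR 1 with 2: 1 XOR 2 = 3
XOR 3 with 3: 3 XOR 3 = 0
XOR 0 with 5: 0 XOR 5 = 5
XOR 5 with 9: 5 XOR 9 = 12
Nim-value = 12

12


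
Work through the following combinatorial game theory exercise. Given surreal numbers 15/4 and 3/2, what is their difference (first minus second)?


x = 15/4, y = 3/2
Converting to common denominator: 4
x = 15/4, y = 6/4
x - y = 15/4 - 3/2 = 9/4

9/4


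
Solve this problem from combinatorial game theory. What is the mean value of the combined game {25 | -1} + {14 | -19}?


G1 = {25 | -1}, G2 = {14 | -19}
Each is a switch {a | b} with numbers a > b; its mean value is (a + b)/2, and mean value is additive over game sums: m(G1 + G2) = m(G1) + m(G2).
Mean of G1 = (25 + (-1))/2 = 24/2 = 12
Mean of G2 = (14 + (-19))/2 = -5/2 = -5/2
Mean of G1 + G2 = 12 + -5/2 = 19/2

19/2


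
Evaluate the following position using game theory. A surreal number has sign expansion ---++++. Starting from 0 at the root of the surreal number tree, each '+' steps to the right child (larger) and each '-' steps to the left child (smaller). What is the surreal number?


Sign expansion: ---++++
Rule: track bounds (lo, hi), initially (-inf, +inf). On '+', the current value becomes lo and we move to the simplest number in (value, hi): value + 1 if hi = +inf, otherwise the midpoint (value + hi)/2. On '-', the current value becomes hi and we move to value - 1 if lo = -inf, otherwise the midpoint (lo + value)/2.
Start at 0.
Step 1: sign = -, move left. Bounds: (-inf, 0). Value = -1
Step 2: sign = -, move left. Bounds: (-inf, -1). Value = -2
Step 3: sign = -, move left. Bounds: (-inf, -2). Value = -3
Step 4: sign = +, move right. Bounds: (-3, -2). Value = -5/2
Step 5: sign = +, move right. Bounds: (-5/2, -2). Value = -9/4
Step 6: sign = +, move right. Bounds: (-9/4, -2). Value = -17/8
Step 7: sign = +, move right. Bounds: (-17/8, -2). Value = -33/16
The surreal number with sign expansion ---++++ is -33/16.

-33/16


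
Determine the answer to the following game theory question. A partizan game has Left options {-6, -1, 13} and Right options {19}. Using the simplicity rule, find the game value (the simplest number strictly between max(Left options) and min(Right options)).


Left options: {-6, -1, 13}, max = 13
Right options: {19}, min = 19
All options are numbers and max(Left) < min(Right), so by the simplicity theorem the value is the simplest (earliest-born) number strictly between 13 and 19.
Integers 14 through 18 all lie strictly between 13 and 19.
Among integers, the simplest (lowest birthday = smallest |n|; 0 is born on day 0, +-n on day n) is 14.
No non-integer in the interval can be simpler: if x is a non-integer in the interval, then floor(x) or ceil(x) also lies in the interval (the interval contains an integer), and both are proper prefixes of x's sign expansion, i.e. born earlier. So the game value is 14.
Game value = 14

14


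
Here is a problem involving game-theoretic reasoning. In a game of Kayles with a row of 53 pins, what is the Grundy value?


Kayles: a move removes 1 or 2 adjacent pins from a contiguous row.
Removing pins from a row of k leaves two independent rows (a, b) with a + b = k - 1 (one pin) or a + b = k - 2 (two pins); an end removal gives a = 0.
By Sprague-Grundy, G(k) = mex{ G(a) XOR G(b) } over all these splits. G(0) = 0.
G(1): splits (0,0):0^0=0 -> mex({0}) = 1
G(2): splits (0,1):0^1=1 (0,0):0^0=0 -> mex({0, 1}) = 2
G(3): splits (0,2):0^2=2 (1,1):1^1=0 (0,1):0^1=1 -> mex({0, 1, 2}) = 3
G(4): splits (0,3):0^3=3 (1,2):1^2=3 (0,2):0^2=2 (1,1):1^1=0 -> mex({0, 2, 3}) = 1
G(5): splits (0,4):0^1=1 (1,3):1^3=2 (2,2):2^2=0 (0,3):0^3=3 (1,2):1^2=3 -> mex({0, 1, 2, 3}) = 4
G(6) = mex({0, 1, 2, 4}) = 3
G(7) = mex({0, 1, 3, 4, 5}) = 2
G(8) = mex({0, 2, 3, 5, 6}) = 1
G(9) = mex({0, 1, 2, 3, 6, 7}) = 4
G(10) = mex({0, 1, 3, 4, 5, 7}) = 2
G(11) = mex({0, 1, 2, 3, 4, 5}) = 6
G(12) = mex({0, 1, 2, 3, 5, 6, 7}) = 4
G(13) = mex({0, 2, 3, 4, 6, 7}) = 1
G(14) = mex({0, 1, 4, 5, 6, 7}) = 2
G(15) = mex({0, 1, 2, 3, 4, 5, 6}) = 7
G(16) = mex({0, 2, 3, 5, 6, 7}) = 1
G(17) = mex({0, 1, 2, 3, 5, 6, 7}) = 4
G(18) = mex({0, 1, 2, 4, 5, 6}) = 3
G(19) = mex({0, 1, 3, 4, 5, 7}) = 2
G(20) = mex({0, 2, 3, 4, 5, 6, 7}) = 1
G(21) = mex({0, 1, 2, 3, 5, 6, 7}) = 4
G(22) = mex({0, 1, 2, 3, 4, 5, 7}) = 6
G(23) = mex({0, 1, 2, 3, 4, 5, 6}) = 7
G(24) = mex({0, 1, 2, 3, 5, 6, 7}) = 4
G(25) = mex({0, 2, 3, 4, 6, 7}) = 1
G(26) = mex({0, 1, 3, 4, 5, 6, 7}) = 2
G(27) = mex({0, 1, 2, 3, 4, 5, 6, 7}) = 8
G(28) = mex({0, 1, 2, 3, 4, 6, 7, 8}) = 5
G(29) = mex({0, 1, 2, 3, 5, 6, 7, 8, 9}) = 4
G(30) = mex({0, 1, 2, 3, 4, 5, 6, 9, 10}) = 7
G(31) = mex({0, 1, 3, 4, 5, 7, 10, 11}) = 2
G(32) = mex({0, 2, 3, 4, 5, 6, 7, 9, 11}) = 1
G(33) = mex({0, 1, 2, 3, 4, 5, 6, 7, 9, 12}) = 8
G(34) = mex({0, 1, 2, 3, 4, 5, 7, 8, 11, 12}) = 6
G(35) = mex({0, 1, 2, 3, 4, 5, 6, 8, 9, 10, 11}) = 7
G(36) = mex({0, 1, 2, 3, 5, 6, 7, 9, 10}) = 4
G(37) = mex({0, 2, 3, 4, 6, 7, 9, 10, 11, 12}) = 1
G(38) = mex({0, 1, 3, 4, 5, 6, 7, 9, 10, 11, 12}) = 2
G(39) = mex({0, 1, 2, 4, 5, 6, 7, 9, 10, 12, 14}) = 3
G(40) = mex({0, 2, 3, 4, 6, 7, 11, 12, 14}) = 1
G(41) = mex({0, 1, 2, 3, 5, 6, 7, 9, 10, 11, 12}) = 4
G(42) = mex({0, 1, 2, 3, 4, 5, 6, 9, 10}) = 7
G(43) = mex({0, 1, 3, 4, 5, 7, 9, 10, 12, 15}) = 2
G(44) = mex({0, 2, 3, 4, 5, 6, 7, 9, 10, 12, 15}) = 1
G(45) = mex({0, 1, 2, 3, 4, 5, 6, 7, 9, 10, 12, 14}) = 8
G(46) = mex({0, 1, 3, 4, 5, 7, 8, 11, 12, 14}) = 2
G(47) = mex({0, 1, 2, 3, 4, 5, 6, 8, 9, 10, 11, 12}) = 7
G(48) = mex({0, 1, 2, 3, 5, 6, 7, 9, 10}) = 4
G(49) = mex({0, 2, 3, 4, 6, 7, 9, 10, 11, 12, 15}) = 1
G(50) = mex({0, 1, 4, 5, 6, 7, 9, 11, 12, 14, 15}) = 2
G(51) = mex({0, 1, 2, 3, 4, 5, 6, 7, 9, 12, 14, 15}) = 8
G(52) = mex({0, 2, 3, 4, 5, 6, 7, 8, 11, 12, 15}) = 1
G(53) = mex({0, 1, 2, 3, 5, 6, 7, 8, 9, 10, 11, 12}) = 4
Therefore G(53) = 4.

4


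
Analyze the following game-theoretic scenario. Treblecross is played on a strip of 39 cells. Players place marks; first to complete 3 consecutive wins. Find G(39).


Treblecross: place X on empty cells; 3-in-a-row wins.
Playing within two cells of an existing X lets the opponent win at once, so sensible play treats the cells i-2..i+2 around each X as dead. The player left with no safe cell loses, so this is a normal-play take-away game on strips of safe cells.
Placing X at cell i (0-indexed) of a strip of k safe cells leaves independent strips of sizes max(0, i-2) and max(0, k-i-3). Hence G(k) = mex{ G(max(0,i-2)) XOR G(max(0,k-i-3)) : 0 <= i < k }, with G(0) = 0.
G(1): splits (0,0):0^0=0 -> mex({0}) = 1
G(2): splits (0,0):0^0=0 -> mex({0}) = 1
G(3): splits (0,0):0^0=0 -> mex({0}) = 1
G(4): splits (0,1):0^1=1 (0,0):0^0=0 -> mex({0, 1}) = 2
G(5): splits (0,2):0^1=1 (0,1):0^1=1 (0,0):0^0=0 -> mex({0, 1}) = 2
G(6) = mex({1}) = 0
G(7) = mex({0, 1, 2}) = 3
G(8) = mex({0, 1, 2}) = 3
G(9) = mex({0, 2}) = 1
G(10) = mex({0, 2, 3}) = 1
G(11) = mex({0, 3}) = 1
G(12) = mex({1, 3}) = 0
G(13) = mex({0, 1, 2, 3}) = 4
G(14) = mex({0, 1, 2}) = 3
G(15) = mex({0, 1, 2}) = 3
G(16) = mex({0, 1, 2, 4}) = 3
G(17) = mex({0, 1, 3, 4}) = 2
G(18) = mex({0, 1, 3, 4}) = 2
G(19) = mex({0, 1, 3, 5}) = 2
G(20) = mex({0, 1, 2, 3, 5}) = 4
G(21) = mex({0, 1, 2, 3, 5}) = 4
G(22) = mex({1, 2, 6}) = 0
G(23) = mex({0, 1, 2, 3, 4, 6}) = 5
G(24) = mex({0, 1, 2, 3, 4}) = 5
G(25) = mex({0, 1, 3, 4, 7}) = 2
G(26) = mex({0, 1, 3, 4, 5, 7}) = 2
G(27) = mex({0, 1, 3, 5}) = 2
G(28) = mex({0, 1, 2, 5}) = 3
G(29) = mex({0, 1, 2, 4, 5, 6}) = 3
G(30) = mex({1, 2, 4, 6}) = 0
G(31) = mex({0, 1, 2, 3, 4, 6}) = 5
G(32) = mex({1, 2, 3, 4, 7}) = 0
G(33) = mex({0, 3, 7}) = 1
G(34) = mex({0, 2, 3, 5, 7}) = 1
G(35) = mex({0, 2, 3, 5, 6}) = 1
G(36) = mex({0, 1, 2, 5, 6}) = 3
G(37) = mex({0, 1, 2, 4, 5, 6}) = 3
G(38) = mex({0, 1, 2, 4}) = 3
G(39) = mex({0, 1, 2, 3, 4, 7}) = 5
Therefore G(39) = 5.

5


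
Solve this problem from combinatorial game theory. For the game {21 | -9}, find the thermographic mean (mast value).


Game = {21 | -9}, a switch {a | b} with numbers a > b.
Its thermograph has left wall a - t and right wall b + t, which meet at t = (a - b)/2, where both equal (a + b)/2. So the mast (mean value) is at (a + b)/2.
Mean = (21 + (-9))/2 = 12/2 = 6

6


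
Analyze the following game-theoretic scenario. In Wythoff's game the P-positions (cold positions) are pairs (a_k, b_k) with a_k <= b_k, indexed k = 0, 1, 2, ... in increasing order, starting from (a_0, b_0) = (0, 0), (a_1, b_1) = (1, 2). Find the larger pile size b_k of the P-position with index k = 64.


By Wythoff's theorem, a_k = floor(k * phi) and b_k = floor(k * phi^2) = a_k + k, where phi = (1 + sqrt(5))/2 is the golden ratio.
phi = (1 + sqrt(5))/2 = 1.618034
phi^2 = phi + 1 = 2.618034
k = 64
k * phi^2 = 64 * 2.618034 = 167.554175
b_64 = floor(k * phi^2) = 167 (check: a_64 + k = 103 + 64 = 167)

167


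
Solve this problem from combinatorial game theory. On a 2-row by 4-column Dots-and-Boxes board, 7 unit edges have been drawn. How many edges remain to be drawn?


Grid: 2 x 4 boxes, i.e. 3 rows and 5 columns of dots.
Horizontal edges: (rows + 1) * cols = 3 * 4 = 12
Vertical edges: rows * (cols + 1) = 2 * 5 = 10
Total edges: 12 + 10 = 22
Edges drawn: 7
Remaining: 22 - 7 = 15

15


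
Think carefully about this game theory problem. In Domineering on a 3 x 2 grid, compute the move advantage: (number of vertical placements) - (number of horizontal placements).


Board is 3 x 2 (rows x cols).
Left (vertical) placements: (rows-1) * cols = 2 * 2 = 4
Right (horizontal) placements: rows * (cols-1) = 3 * 1 = 3
Advantage = Left - Right = 4 - 3 = 1

1


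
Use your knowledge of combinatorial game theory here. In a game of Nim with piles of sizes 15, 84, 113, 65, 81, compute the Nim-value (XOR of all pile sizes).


We need the XOR (exclusive or) of all pile sizes.
After XOR-ing pile 1 (size 15): 0 XOR 15 = 15
After XOR-ing pile 2 (size 84): 15 XOR 84 = 91
After XOR-ing pile 3 (size 113): 91 XOR 113 = 42
After XOR-ing pile 4 (size 65): 42 XOR 65 = 107
After XOR-ing pile 5 (size 81): 107 XOR 81 = 58
The Nim-value of this position is 58.

58


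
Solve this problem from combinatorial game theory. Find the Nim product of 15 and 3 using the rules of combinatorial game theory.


Nim multiplication is bilinear over XOR: (u XOR v) * w = (u*w) XOR (v*w).
So we split each operand into its bit components and XOR the pairwise Nim products.
15 = 1 + 2 + 4 + 8 (as XOR of powers of 2).
3 = 1 + 2 (as XOR of powers of 2).
Using the standard Nim-product table on single bits:
  2*2 = 3,   2*4 = 8,   2*8 = 12,
  4*4 = 6,   4*8 = 11,  8*8 = 13,
and  1*x = x (identity), k*l = l*k (commutative).
Pairwise Nim products:
  1 * 1 = 1
  1 * 2 = 2
  2 * 1 = 2
  2 * 2 = 3
  4 * 1 = 4
  4 * 2 = 8
  8 * 1 = 8
  8 * 2 = 12
XOR them: 1 XOR 2 XOR 2 XOR 3 XOR 4 XOR 8 XOR 8 XOR 12 = 10.
Result: 15 * 3 = 10 (in Nim).

10


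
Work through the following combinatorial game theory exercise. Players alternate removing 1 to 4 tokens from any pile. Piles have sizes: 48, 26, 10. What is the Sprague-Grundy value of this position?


Subtraction set: {1, 2, 3, 4}
For this subtraction set, G(n) = n mod 5 (period = max + 1 = 5).
Pile 1 (size 48): G(48) = 48 mod 5 = 3
Pile 2 (size 26): G(26) = 26 mod 5 = 1
Pile 3 (size 10): G(10) = 10 mod 5 = 0
Total Grundy value = XOR of all: 3 XOR 1 XOR 0 = 2

2


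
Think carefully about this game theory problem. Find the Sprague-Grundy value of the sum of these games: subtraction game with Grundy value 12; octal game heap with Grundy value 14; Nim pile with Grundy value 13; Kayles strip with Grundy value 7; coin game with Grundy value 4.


By the Sprague-Grundy theorem, the Grundy value of a sum of games is the XOR of individual Grundy values.
subtraction game: Grundy value = 12. Running XOR: 0 XOR 12 = 12
octal game heap: Grundy value = 14. Running XOR: 12 XOR 14 = 2
Nim pile: Grundy value = 13. Running XOR: 2 XOR 13 = 15
Kayles strip: Grundy value = 7. Running XOR: 15 XOR 7 = 8
coin game: Grundy value = 4. Running XOR: 8 XOR 4 = 12
The combined Grundy value is 12.

12


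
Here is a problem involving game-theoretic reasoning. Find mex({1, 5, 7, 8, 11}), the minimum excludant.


Set = {1, 5, 7, 8, 11}
0 is NOT in the set. This is the mex.
mex = 0

0


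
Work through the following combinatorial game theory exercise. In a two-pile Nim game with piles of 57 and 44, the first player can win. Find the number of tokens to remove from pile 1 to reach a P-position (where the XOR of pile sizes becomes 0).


Piles: 57 and 44
Current XOR: 57 XOR 44 = 21 (non-zero, so this is an N-position).
To make the XOR zero, we need to find a move that balances the piles.
For pile 1 (size 57): target = 57 XOR 21 = 44
We reduce pile 1 from 57 to 44.
Tokens removed: 57 - 44 = 13
Verification: 44 XOR 44 = 0

13


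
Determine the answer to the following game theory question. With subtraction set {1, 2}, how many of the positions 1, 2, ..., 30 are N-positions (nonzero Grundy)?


Subtraction set S = {1, 2}, so G(n) = n mod 3.
G(n) = 0 when n is a multiple of 3.
Multiples of 3 in [1, 30]: 10
N-positions (nonzero Grundy) = 30 - 10 = 20

20


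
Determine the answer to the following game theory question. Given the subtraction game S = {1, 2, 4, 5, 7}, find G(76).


The subtraction set is S = {1, 2, 4, 5, 7}.
G(k) = mex{ G(k - s) : s in S, s <= k }. We compute iteratively: G(0) = 0.
G(1) = mex({0}) = 1
G(2) = mex({0, 1}) = 2
G(3) = mex({1, 2}) = 0
G(4) = mex({0, 2}) = 1
G(5) = mex({0, 1}) = 2
G(6) = mex({1, 2}) = 0
G(7) = mex({0, 2}) = 1
G(8) = mex({0, 1}) = 2
G(9) = mex({1, 2}) = 0
Observe that G(3)..G(9) = 0, 1, 2, 0, 1, 2, 0 repeats G(0)..G(6) = 0, 1, 2, 0, 1, 2, 0.
For k >= max(S) = 7, G(k) is determined by the previous 7 values G(k-7)..G(k-1); a window of 7 consecutive values has recurred shifted by 3, so by induction G(k + 3) = G(k) for all k >= 0: the sequence is periodic from the start with period 3.
One period: G(0..2) = 0, 1, 2.
76 mod 3 = 1, so G(76) = G(1) = 1.

1


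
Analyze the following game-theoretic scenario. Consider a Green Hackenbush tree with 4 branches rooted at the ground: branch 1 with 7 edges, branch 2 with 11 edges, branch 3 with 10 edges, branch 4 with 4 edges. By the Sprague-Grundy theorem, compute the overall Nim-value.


The tree has 4 branches from the ground vertex.
In Green Hackenbush, the Nim-value of a simple path of length k is k.
Branch 1: length 7, Nim-value = 7
Branch 2: length 11, Nim-value = 11
Branch 3: length 10, Nim-value = 10
Branch 4: length 4, Nim-value = 4
Total Nim-value = XOR of all branch values:
0 XOR 7 = 7
7 XOR 11 = 12
12 XOR 10 = 6
6 XOR 4 = 2
Nim-value of the tree = 2

2


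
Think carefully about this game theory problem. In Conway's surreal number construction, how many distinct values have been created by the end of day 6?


Day 0: {|} = 0 is born. Count = 1.
Day n: the number of surreal numbers born by day n is 2^(n+1) - 1.
By day 0: 2^1 - 1 = 1
By day 1: 2^2 - 1 = 3
By day 2: 2^3 - 1 = 7
By day 3: 2^4 - 1 = 15
By day 4: 2^5 - 1 = 31
By day 5: 2^6 - 1 = 63
By day 6: 2^7 - 1 = 127
By day 6: 127 surreal numbers.

127


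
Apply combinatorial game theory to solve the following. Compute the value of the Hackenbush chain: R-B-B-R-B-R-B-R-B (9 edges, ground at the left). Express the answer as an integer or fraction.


Edges (from ground): R-B-B-R-B-R-B-R-B
By Berlekamp's sign-expansion rule, a Blue-Red Hackenbush stalk has the value of the surreal number whose sign sequence is the edge sequence with B -> + and R -> -.
Sign sequence: -++-+-+-+
Trace the sign expansion in the surreal number tree, starting from 0:
Edge 1: R (sign -) -> bounds (-inf, 0), value = -1
Edge 2: B (sign +) -> bounds (-1, 0), value = -1/2
Edge 3: B (sign +) -> bounds (-1/2, 0), value = -1/4
Edge 4: R (sign -) -> bounds (-1/2, -1/4), value = -3/8
Edge 5: B (sign +) -> bounds (-3/8, -1/4), value = -5/16
Edge 6: R (sign -) -> bounds (-3/8, -5/16), value = -11/32
Edge 7: B (sign +) -> bounds (-11/32, -5/16), value = -21/64
Edge 8: R (sign -) -> bounds (-11/32, -21/64), value = -43/128
Edge 9: B (sign +) -> bounds (-43/128, -21/64), value = -85/256
Game value = -85/256

-85/256


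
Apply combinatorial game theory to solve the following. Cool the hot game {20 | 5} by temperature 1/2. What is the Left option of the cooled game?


Original game: {20 | 5} (a switch {a | b} with a > b).
Cooling by t (for t below the temperature (a - b)/2 = 15/2) taxes each move by t: {a | b} cooled by t is {a - t | b + t}.
Cooling amount: t = 1/2
Cooled Left option: 20 - 1/2 = 39/2
Cooled Right option: 5 + 1/2 = 11/2
Cooled game: {39/2 | 11/2}
Left option = 39/2

39/2


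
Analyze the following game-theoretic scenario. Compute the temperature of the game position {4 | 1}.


The game is {4 | 1}, a switch {a | b} with numbers a > b.
Cooling {a | b} by t gives {a - t | b + t}, which stops being hot when a - t = b + t, i.e. at t = (a - b)/2. So the temperature of a switch is (a - b)/2.
Temperature = (Left option - Right option) / 2
= (4 - (1)) / 2
= 3 / 2
= 3/2

3/2


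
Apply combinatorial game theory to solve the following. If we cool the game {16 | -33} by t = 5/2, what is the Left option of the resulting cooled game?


Original game: {16 | -33} (a switch {a | b} with a > b).
Cooling by t (for t below the temperature (a - b)/2 = 49/2) taxes each move by t: {a | b} cooled by t is {a - t | b + t}.
Cooling amount: t = 5/2
Cooled Left option: 16 - 5/2 = 27/2
Cooled Right option: -33 + 5/2 = -61/2
Cooled game: {27/2 | -61/2}
Left option = 27/2

27/2


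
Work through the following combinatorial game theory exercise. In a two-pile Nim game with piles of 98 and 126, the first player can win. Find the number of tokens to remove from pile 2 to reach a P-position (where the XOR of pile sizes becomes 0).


Piles: 98 and 126
Current XOR: 98 XOR 126 = 28 (non-zero, so this is an N-position).
To make the XOR zero, we need to find a move that balances the piles.
For pile 2 (size 126): target = 126 XOR 28 = 98
We reduce pile 2 from 126 to 98.
Tokens removed: 126 - 98 = 28
Verification: 98 XOR 98 = 0

28


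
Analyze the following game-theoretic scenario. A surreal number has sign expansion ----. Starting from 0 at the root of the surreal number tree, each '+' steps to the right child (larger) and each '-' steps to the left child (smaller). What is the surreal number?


Sign expansion: ----
Rule: track bounds (lo, hi), initially (-inf, +inf). On '+', the current value becomes lo and we move to the simplest number in (value, hi): value + 1 if hi = +inf, otherwise the midpoint (value + hi)/2. On '-', the current value becomes hi and we move to value - 1 if lo = -inf, otherwise the midpoint (lo + value)/2.
Start at 0.
Step 1: sign = -, move left. Bounds: (-inf, 0). Value = -1
Step 2: sign = -, move left. Bounds: (-inf, -1). Value = -2
Step 3: sign = -, move left. Bounds: (-inf, -2). Value = -3
Step 4: sign = -, move left. Bounds: (-inf, -3). Value = -4
The surreal number with sign expansion ---- is -4.

-4


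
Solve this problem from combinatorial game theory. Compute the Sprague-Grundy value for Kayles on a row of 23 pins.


Kayles: a move removes 1 or 2 adjacent pins from a contiguous row.
Removing pins from a row of k leaves two independent rows (a, b) with a + b = k - 1 (one pin) or a + b = k - 2 (two pins); an end removal gives a = 0.
By Sprague-Grundy, G(k) = mex{ G(a) XOR G(b) } over all these splits. G(0) = 0.
G(1): splits (0,0):0^0=0 -> mex({0}) = 1
G(2): splits (0,1):0^1=1 (0,0):0^0=0 -> mex({0, 1}) = 2
G(3): splits (0,2):0^2=2 (1,1):1^1=0 (0,1):0^1=1 -> mex({0, 1, 2}) = 3
G(4): splits (0,3):0^3=3 (1,2):1^2=3 (0,2):0^2=2 (1,1):1^1=0 -> mex({0, 2, 3}) = 1
G(5): splits (0,4):0^1=1 (1,3):1^3=2 (2,2):2^2=0 (0,3):0^3=3 (1,2):1^2=3 -> mex({0, 1, 2, 3}) = 4
G(6) = mex({0, 1, 2, 4}) = 3
G(7) = mex({0, 1, 3, 4, 5}) = 2
G(8) = mex({0, 2, 3, 5, 6}) = 1
G(9) = mex({0, 1, 2, 3, 6, 7}) = 4
G(10) = mex({0, 1, 3, 4, 5, 7}) = 2
G(11) = mex({0, 1, 2, 3, 4, 5}) = 6
G(12) = mex({0, 1, 2, 3, 5, 6, 7}) = 4
G(13) = mex({0, 2, 3, 4, 6, 7}) = 1
G(14) = mex({0, 1, 4, 5, 6, 7}) = 2
G(15) = mex({0, 1, 2, 3, 4, 5, 6}) = 7
G(16) = mex({0, 2, 3, 5, 6, 7}) = 1
G(17) = mex({0, 1, 2, 3, 5, 6, 7}) = 4
G(18) = mex({0, 1, 2, 4, 5, 6}) = 3
G(19) = mex({0, 1, 3, 4, 5, 7}) = 2
G(20) = mex({0, 2, 3, 4, 5, 6, 7}) = 1
G(21) = mex({0, 1, 2, 3, 5, 6, 7}) = 4
G(22) = mex({0, 1, 2, 3, 4, 5, 7}) = 6
G(23) = mex({0, 1, 2, 3, 4, 5, 6}) = 7
Therefore G(23) = 7.

7


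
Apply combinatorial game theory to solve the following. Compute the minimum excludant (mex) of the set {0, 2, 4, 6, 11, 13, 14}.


Set = {0, 2, 4, 6, 11, 13, 14}
0 is in the set.
1 is NOT in the set. This is the mex.
mex = 1

1


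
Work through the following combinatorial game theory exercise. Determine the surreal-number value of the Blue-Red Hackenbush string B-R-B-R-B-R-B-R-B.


Edges (from ground): B-R-B-R-B-R-B-R-B
By Berlekamp's sign-expansion rule, a Blue-Red Hackenbush stalk has the value of the surreal number whose sign sequence is the edge sequence with B -> + and R -> -.
Sign sequence: +-+-+-+-+
Trace the sign expansion in the surreal number tree, starting from 0:
Edge 1: B (sign +) -> bounds (0, +inf), value = 1
Edge 2: R (sign -) -> bounds (0, 1), value = 1/2
Edge 3: B (sign +) -> bounds (1/2, 1), value = 3/4
Edge 4: R (sign -) -> bounds (1/2, 3/4), value = 5/8
Edge 5: B (sign +) -> bounds (5/8, 3/4), value = 11/16
Edge 6: R (sign -) -> bounds (5/8, 11/16), value = 21/32
Edge 7: B (sign +) -> bounds (21/32, 11/16), value = 43/64
Edge 8: R (sign -) -> bounds (21/32, 43/64), value = 85/128
Edge 9: B (sign +) -> bounds (85/128, 43/64), value = 171/256
Game value = 171/256

171/256


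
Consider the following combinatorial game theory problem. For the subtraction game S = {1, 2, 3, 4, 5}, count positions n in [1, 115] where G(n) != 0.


Subtraction set S = {1, 2, 3, 4, 5}, so G(n) = n mod 6.
G(n) = 0 when n is a multiple of 6.
Multiples of 6 in [1, 115]: 19
N-positions (nonzero Grundy) = 115 - 19 = 96

96


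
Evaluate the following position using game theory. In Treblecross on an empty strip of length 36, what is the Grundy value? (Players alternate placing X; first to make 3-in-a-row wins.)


Treblecross: place X on empty cells; 3-in-a-row wins.
Playing within two cells of an existing X lets the opponent win at once, so sensible play treats the cells i-2..i+2 around each X as dead. The player left with no safe cell loses, so this is a normal-play take-away game on strips of safe cells.
Placing X at cell i (0-indexed) of a strip of k safe cells leaves independent strips of sizes max(0, i-2) and max(0, k-i-3). Hence G(k) = mex{ G(max(0,i-2)) XOR G(max(0,k-i-3)) : 0 <= i < k }, with G(0) = 0.
G(1): splits (0,0):0^0=0 -> mex({0}) = 1
G(2): splits (0,0):0^0=0 -> mex({0}) = 1
G(3): splits (0,0):0^0=0 -> mex({0}) = 1
G(4): splits (0,1):0^1=1 (0,0):0^0=0 -> mex({0, 1}) = 2
G(5): splits (0,2):0^1=1 (0,1):0^1=1 (0,0):0^0=0 -> mex({0, 1}) = 2
G(6) = mex({1}) = 0
G(7) = mex({0, 1, 2}) = 3
G(8) = mex({0, 1, 2}) = 3
G(9) = mex({0, 2}) = 1
G(10) = mex({0, 2, 3}) = 1
G(11) = mex({0, 3}) = 1
G(12) = mex({1, 3}) = 0
G(13) = mex({0, 1, 2, 3}) = 4
G(14) = mex({0, 1, 2}) = 3
G(15) = mex({0, 1, 2}) = 3
G(16) = mex({0, 1, 2, 4}) = 3
G(17) = mex({0, 1, 3, 4}) = 2
G(18) = mex({0, 1, 3, 4}) = 2
G(19) = mex({0, 1, 3, 5}) = 2
G(20) = mex({0, 1, 2, 3, 5}) = 4
G(21) = mex({0, 1, 2, 3, 5}) = 4
G(22) = mex({1, 2, 6}) = 0
G(23) = mex({0, 1, 2, 3, 4, 6}) = 5
G(24) = mex({0, 1, 2, 3, 4}) = 5
G(25) = mex({0, 1, 3, 4, 7}) = 2
G(26) = mex({0, 1, 3, 4, 5, 7}) = 2
G(27) = mex({0, 1, 3, 5}) = 2
G(28) = mex({0, 1, 2, 5}) = 3
G(29) = mex({0, 1, 2, 4, 5, 6}) = 3
G(30) = mex({1, 2, 4, 6}) = 0
G(31) = mex({0, 1, 2, 3, 4, 6}) = 5
G(32) = mex({1, 2, 3, 4, 7}) = 0
G(33) = mex({0, 3, 7}) = 1
G(34) = mex({0, 2, 3, 5, 7}) = 1
G(35) = mex({0, 2, 3, 5, 6}) = 1
G(36) = mex({0, 1, 2, 5, 6}) = 3
Therefore G(36) = 3.

3


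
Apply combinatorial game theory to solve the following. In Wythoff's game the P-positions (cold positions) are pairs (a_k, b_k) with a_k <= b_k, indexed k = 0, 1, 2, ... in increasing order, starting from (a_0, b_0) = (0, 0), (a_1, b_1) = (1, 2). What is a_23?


By Wythoff's theorem, a_k = floor(k * phi) and b_k = floor(k * phi^2) = a_k + k, where phi = (1 + sqrt(5))/2 is the golden ratio.
phi = (1 + sqrt(5))/2 = 1.618034
k = 23
k * phi = 23 * 1.618034 = 37.214782
a_23 = floor(k * phi) = 37

37


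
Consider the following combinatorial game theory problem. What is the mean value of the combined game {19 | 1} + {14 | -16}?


G1 = {19 | 1}, G2 = {14 | -16}
Each is a switch {a | b} with numbers a > b; its mean value is (a + b)/2, and mean value is additive over game sums: m(G1 + G2) = m(G1) + m(G2).
Mean of G1 = (19 + (1))/2 = 20/2 = 10
Mean of G2 = (14 + (-16))/2 = -2/2 = -1
Mean of G1 + G2 = 10 + -1 = 9

9


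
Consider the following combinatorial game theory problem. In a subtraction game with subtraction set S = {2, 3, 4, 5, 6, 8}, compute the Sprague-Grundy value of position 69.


The subtraction set is S = {2, 3, 4, 5, 6, 8}.
G(k) = mex{ G(k - s) : s in S, s <= k }. We compute iteratively: G(0) = 0.
G(1) = mex({}) = 0
G(2) = mex({0}) = 1
G(3) = mex({0}) = 1
G(4) = mex({0, 1}) = 2
G(5) = mex({0, 1}) = 2
G(6) = mex({0, 1, 2}) = 3
G(7) = mex({0, 1, 2}) = 3
G(8) = mex({0, 1, 2, 3}) = 4
G(9) = mex({0, 1, 2, 3}) = 4
G(10) = mex({1, 2, 3, 4}) = 0
G(11) = mex({1, 2, 3, 4}) = 0
G(12) = mex({0, 2, 3, 4}) = 1
G(13) = mex({0, 2, 3, 4}) = 1
G(14) = mex({0, 1, 3, 4}) = 2
G(15) = mex({0, 1, 3, 4}) = 2
G(16) = mex({0, 1, 2, 4}) = 3
G(17) = mex({0, 1, 2, 4}) = 3
Observe that G(10)..G(17) = 0, 0, 1, 1, 2, 2, 3, 3 repeats G(0)..G(7) = 0, 0, 1, 1, 2, 2, 3, 3.
For k >= max(S) = 8, G(k) is determined by the previous 8 values G(k-8)..G(k-1); a window of 8 consecutive values has recurred shifted by 10, so by induction G(k + 10) = G(k) for all k >= 0: the sequence is periodic from the start with period 10.
One period: G(0..9) = 0, 0, 1, 1, 2, 2, 3, 3, 4, 4.
69 mod 10 = 9, so G(69) = G(9) = 4.

4


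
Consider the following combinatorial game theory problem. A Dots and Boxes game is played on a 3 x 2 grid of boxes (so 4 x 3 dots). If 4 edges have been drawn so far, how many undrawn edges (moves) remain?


Grid: 3 x 2 boxes, i.e. 4 rows and 3 columns of dots.
Horizontal edges: (rows + 1) * cols = 4 * 2 = 8
Vertical edges: rows * (cols + 1) = 3 * 3 = 9
Total edges: 8 + 9 = 17
Edges drawn: 4
Remaining: 17 - 4 = 13

13


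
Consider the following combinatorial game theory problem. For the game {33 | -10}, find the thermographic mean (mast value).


Game = {33 | -10}, a switch {a | b} with numbers a > b.
Its thermograph has left wall a - t and right wall b + t, which meet at t = (a - b)/2, where both equal (a + b)/2. So the mast (mean value) is at (a + b)/2.
Mean = (33 + (-10))/2 = 23/2 = 23/2

23/2
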